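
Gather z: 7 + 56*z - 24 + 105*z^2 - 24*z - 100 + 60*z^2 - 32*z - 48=165*z^2 - 165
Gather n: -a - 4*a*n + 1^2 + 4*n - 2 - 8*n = -a + n*(-4*a - 4) - 1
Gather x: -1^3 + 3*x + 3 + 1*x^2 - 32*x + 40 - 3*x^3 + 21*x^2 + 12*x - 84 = -3*x^3 + 22*x^2 - 17*x - 42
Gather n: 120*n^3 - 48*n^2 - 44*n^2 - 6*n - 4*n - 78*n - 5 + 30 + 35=120*n^3 - 92*n^2 - 88*n + 60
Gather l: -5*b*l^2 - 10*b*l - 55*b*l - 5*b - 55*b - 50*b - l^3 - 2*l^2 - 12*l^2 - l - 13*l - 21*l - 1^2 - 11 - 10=-110*b - l^3 + l^2*(-5*b - 14) + l*(-65*b - 35) - 22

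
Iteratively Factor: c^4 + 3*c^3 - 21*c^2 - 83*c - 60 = (c - 5)*(c^3 + 8*c^2 + 19*c + 12) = (c - 5)*(c + 1)*(c^2 + 7*c + 12) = (c - 5)*(c + 1)*(c + 3)*(c + 4)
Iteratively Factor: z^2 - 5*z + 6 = (z - 2)*(z - 3)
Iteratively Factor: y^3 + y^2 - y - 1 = (y + 1)*(y^2 - 1) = (y + 1)^2*(y - 1)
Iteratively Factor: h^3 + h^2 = (h)*(h^2 + h) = h^2*(h + 1)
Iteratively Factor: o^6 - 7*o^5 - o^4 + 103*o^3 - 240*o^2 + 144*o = (o - 4)*(o^5 - 3*o^4 - 13*o^3 + 51*o^2 - 36*o) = (o - 4)*(o - 3)*(o^4 - 13*o^2 + 12*o) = o*(o - 4)*(o - 3)*(o^3 - 13*o + 12) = o*(o - 4)*(o - 3)*(o + 4)*(o^2 - 4*o + 3) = o*(o - 4)*(o - 3)*(o - 1)*(o + 4)*(o - 3)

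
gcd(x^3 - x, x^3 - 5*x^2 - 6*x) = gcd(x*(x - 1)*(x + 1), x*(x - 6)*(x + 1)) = x^2 + x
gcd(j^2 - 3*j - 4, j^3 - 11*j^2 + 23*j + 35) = j + 1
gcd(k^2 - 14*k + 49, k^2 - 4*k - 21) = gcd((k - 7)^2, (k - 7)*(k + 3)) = k - 7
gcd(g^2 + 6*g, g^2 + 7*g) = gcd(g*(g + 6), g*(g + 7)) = g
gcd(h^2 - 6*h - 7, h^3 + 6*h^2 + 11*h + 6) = h + 1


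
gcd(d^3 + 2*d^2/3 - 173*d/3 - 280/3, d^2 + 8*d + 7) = d + 7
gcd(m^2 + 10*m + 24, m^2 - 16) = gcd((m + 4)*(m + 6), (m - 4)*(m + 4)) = m + 4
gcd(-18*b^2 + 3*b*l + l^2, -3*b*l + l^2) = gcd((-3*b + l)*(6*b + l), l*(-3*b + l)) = 3*b - l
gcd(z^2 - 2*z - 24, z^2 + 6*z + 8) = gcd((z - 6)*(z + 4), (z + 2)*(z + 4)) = z + 4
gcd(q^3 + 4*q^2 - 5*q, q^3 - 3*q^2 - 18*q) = q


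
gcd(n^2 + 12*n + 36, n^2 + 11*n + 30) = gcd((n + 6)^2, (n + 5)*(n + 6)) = n + 6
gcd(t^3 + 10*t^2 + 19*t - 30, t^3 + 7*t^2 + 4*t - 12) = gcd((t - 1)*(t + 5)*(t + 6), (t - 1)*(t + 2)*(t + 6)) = t^2 + 5*t - 6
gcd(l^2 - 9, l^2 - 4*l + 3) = l - 3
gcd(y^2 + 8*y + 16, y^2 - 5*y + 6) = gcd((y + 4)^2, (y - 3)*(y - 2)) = 1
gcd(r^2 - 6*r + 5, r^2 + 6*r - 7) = r - 1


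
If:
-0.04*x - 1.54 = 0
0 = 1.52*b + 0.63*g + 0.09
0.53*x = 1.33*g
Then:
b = 6.30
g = -15.34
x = -38.50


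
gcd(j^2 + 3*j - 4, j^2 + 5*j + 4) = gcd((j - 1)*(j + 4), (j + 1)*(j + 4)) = j + 4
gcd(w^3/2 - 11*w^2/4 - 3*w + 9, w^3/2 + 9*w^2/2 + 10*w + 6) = w + 2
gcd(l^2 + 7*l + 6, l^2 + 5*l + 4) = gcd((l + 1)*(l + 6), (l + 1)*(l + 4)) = l + 1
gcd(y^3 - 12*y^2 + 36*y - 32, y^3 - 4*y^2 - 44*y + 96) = y^2 - 10*y + 16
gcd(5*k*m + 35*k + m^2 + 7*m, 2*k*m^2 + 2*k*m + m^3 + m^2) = 1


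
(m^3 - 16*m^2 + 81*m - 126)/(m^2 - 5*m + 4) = (m^3 - 16*m^2 + 81*m - 126)/(m^2 - 5*m + 4)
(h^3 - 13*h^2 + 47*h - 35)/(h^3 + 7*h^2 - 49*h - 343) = (h^2 - 6*h + 5)/(h^2 + 14*h + 49)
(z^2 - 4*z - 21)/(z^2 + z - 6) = (z - 7)/(z - 2)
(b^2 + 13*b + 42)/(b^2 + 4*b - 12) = (b + 7)/(b - 2)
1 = 1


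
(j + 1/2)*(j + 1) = j^2 + 3*j/2 + 1/2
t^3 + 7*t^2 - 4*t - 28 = (t - 2)*(t + 2)*(t + 7)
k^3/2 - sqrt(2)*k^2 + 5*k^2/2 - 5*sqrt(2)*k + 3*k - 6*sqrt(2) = (k/2 + 1)*(k + 3)*(k - 2*sqrt(2))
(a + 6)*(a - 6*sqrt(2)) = a^2 - 6*sqrt(2)*a + 6*a - 36*sqrt(2)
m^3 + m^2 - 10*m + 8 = (m - 2)*(m - 1)*(m + 4)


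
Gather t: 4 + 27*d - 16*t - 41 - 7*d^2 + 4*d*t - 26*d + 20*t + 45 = -7*d^2 + d + t*(4*d + 4) + 8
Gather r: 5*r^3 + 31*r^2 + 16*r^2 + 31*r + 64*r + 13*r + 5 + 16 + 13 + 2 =5*r^3 + 47*r^2 + 108*r + 36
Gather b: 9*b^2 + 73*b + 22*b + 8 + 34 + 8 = 9*b^2 + 95*b + 50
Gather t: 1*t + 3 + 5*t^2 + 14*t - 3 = 5*t^2 + 15*t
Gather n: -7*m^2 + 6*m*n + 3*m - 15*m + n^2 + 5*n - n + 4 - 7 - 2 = -7*m^2 - 12*m + n^2 + n*(6*m + 4) - 5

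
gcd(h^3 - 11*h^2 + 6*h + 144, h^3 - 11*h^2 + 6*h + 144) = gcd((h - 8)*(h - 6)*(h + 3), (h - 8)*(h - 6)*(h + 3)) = h^3 - 11*h^2 + 6*h + 144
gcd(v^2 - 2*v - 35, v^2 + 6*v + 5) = v + 5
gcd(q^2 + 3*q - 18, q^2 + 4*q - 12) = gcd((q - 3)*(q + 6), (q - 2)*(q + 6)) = q + 6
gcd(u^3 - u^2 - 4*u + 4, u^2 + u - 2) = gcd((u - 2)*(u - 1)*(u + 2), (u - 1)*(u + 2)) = u^2 + u - 2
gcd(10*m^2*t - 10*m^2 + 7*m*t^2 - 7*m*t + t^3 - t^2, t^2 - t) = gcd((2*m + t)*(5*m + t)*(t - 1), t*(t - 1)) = t - 1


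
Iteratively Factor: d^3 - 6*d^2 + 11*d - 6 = (d - 2)*(d^2 - 4*d + 3) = (d - 3)*(d - 2)*(d - 1)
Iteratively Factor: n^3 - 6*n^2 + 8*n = (n - 2)*(n^2 - 4*n) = (n - 4)*(n - 2)*(n)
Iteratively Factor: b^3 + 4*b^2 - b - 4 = (b + 4)*(b^2 - 1) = (b - 1)*(b + 4)*(b + 1)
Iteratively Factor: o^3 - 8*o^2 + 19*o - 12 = (o - 4)*(o^2 - 4*o + 3) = (o - 4)*(o - 3)*(o - 1)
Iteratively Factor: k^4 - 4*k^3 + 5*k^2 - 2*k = (k - 2)*(k^3 - 2*k^2 + k) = k*(k - 2)*(k^2 - 2*k + 1) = k*(k - 2)*(k - 1)*(k - 1)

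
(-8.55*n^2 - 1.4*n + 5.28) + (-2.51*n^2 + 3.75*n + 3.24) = -11.06*n^2 + 2.35*n + 8.52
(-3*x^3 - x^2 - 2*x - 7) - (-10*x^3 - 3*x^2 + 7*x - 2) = 7*x^3 + 2*x^2 - 9*x - 5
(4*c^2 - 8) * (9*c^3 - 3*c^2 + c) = 36*c^5 - 12*c^4 - 68*c^3 + 24*c^2 - 8*c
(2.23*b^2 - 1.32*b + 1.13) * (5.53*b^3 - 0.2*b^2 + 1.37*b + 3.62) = 12.3319*b^5 - 7.7456*b^4 + 9.568*b^3 + 6.0382*b^2 - 3.2303*b + 4.0906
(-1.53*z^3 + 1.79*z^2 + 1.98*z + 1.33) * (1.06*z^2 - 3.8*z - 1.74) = -1.6218*z^5 + 7.7114*z^4 - 2.041*z^3 - 9.2288*z^2 - 8.4992*z - 2.3142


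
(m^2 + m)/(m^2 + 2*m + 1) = m/(m + 1)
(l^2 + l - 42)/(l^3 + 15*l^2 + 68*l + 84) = (l - 6)/(l^2 + 8*l + 12)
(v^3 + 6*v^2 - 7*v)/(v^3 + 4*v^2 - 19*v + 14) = v/(v - 2)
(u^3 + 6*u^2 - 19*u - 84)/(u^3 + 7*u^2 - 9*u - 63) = (u - 4)/(u - 3)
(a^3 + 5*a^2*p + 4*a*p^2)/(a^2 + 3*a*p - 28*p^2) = a*(a^2 + 5*a*p + 4*p^2)/(a^2 + 3*a*p - 28*p^2)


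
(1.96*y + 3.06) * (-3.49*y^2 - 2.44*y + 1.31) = -6.8404*y^3 - 15.4618*y^2 - 4.8988*y + 4.0086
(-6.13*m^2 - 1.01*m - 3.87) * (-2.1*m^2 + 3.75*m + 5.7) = 12.873*m^4 - 20.8665*m^3 - 30.6015*m^2 - 20.2695*m - 22.059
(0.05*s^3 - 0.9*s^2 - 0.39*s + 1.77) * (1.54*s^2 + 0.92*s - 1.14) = 0.077*s^5 - 1.34*s^4 - 1.4856*s^3 + 3.393*s^2 + 2.073*s - 2.0178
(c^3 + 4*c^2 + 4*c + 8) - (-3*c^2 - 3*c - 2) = c^3 + 7*c^2 + 7*c + 10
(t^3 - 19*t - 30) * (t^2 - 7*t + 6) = t^5 - 7*t^4 - 13*t^3 + 103*t^2 + 96*t - 180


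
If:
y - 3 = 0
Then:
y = 3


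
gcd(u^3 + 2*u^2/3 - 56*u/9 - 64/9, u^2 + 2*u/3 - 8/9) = u + 4/3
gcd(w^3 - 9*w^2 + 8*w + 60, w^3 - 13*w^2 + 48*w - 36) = w - 6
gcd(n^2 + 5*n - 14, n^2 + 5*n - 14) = n^2 + 5*n - 14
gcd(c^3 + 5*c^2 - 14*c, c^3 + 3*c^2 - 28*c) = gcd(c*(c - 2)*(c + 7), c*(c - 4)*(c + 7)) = c^2 + 7*c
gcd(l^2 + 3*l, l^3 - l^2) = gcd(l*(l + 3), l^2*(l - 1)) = l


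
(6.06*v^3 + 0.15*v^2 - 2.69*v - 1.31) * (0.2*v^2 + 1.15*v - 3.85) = 1.212*v^5 + 6.999*v^4 - 23.6965*v^3 - 3.933*v^2 + 8.85*v + 5.0435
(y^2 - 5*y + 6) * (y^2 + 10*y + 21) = y^4 + 5*y^3 - 23*y^2 - 45*y + 126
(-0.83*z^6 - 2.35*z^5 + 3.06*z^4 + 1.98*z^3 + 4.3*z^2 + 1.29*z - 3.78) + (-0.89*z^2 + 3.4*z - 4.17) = -0.83*z^6 - 2.35*z^5 + 3.06*z^4 + 1.98*z^3 + 3.41*z^2 + 4.69*z - 7.95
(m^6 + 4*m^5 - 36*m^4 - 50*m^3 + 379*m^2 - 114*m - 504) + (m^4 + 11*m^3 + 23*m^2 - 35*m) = m^6 + 4*m^5 - 35*m^4 - 39*m^3 + 402*m^2 - 149*m - 504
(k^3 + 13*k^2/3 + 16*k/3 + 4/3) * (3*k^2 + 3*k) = 3*k^5 + 16*k^4 + 29*k^3 + 20*k^2 + 4*k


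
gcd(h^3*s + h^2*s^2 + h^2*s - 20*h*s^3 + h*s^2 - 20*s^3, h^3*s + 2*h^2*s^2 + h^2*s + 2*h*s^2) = h*s + s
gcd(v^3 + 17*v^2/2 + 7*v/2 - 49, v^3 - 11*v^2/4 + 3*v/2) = v - 2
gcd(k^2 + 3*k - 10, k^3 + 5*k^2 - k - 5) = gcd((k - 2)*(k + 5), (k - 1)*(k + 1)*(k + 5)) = k + 5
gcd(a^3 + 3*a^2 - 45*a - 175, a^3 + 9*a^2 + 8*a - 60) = a + 5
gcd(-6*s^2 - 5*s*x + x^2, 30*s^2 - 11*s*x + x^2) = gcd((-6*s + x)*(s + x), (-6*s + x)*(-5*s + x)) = -6*s + x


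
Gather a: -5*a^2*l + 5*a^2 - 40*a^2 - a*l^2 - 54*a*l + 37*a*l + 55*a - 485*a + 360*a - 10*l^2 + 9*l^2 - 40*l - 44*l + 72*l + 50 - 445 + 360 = a^2*(-5*l - 35) + a*(-l^2 - 17*l - 70) - l^2 - 12*l - 35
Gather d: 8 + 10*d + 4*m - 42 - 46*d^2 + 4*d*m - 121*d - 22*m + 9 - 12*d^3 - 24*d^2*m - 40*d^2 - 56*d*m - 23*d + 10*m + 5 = -12*d^3 + d^2*(-24*m - 86) + d*(-52*m - 134) - 8*m - 20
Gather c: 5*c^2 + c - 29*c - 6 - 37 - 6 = 5*c^2 - 28*c - 49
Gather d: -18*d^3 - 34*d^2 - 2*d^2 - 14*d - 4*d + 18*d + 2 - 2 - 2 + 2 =-18*d^3 - 36*d^2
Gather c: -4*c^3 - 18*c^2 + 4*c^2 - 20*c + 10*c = -4*c^3 - 14*c^2 - 10*c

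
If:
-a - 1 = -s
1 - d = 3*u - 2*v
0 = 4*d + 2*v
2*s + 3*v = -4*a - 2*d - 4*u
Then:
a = -8*v/9 - 5/9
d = -v/2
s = 4/9 - 8*v/9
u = 5*v/6 + 1/3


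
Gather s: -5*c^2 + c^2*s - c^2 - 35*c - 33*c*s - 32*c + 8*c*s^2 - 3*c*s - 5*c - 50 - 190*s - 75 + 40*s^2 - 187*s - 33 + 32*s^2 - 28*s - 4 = -6*c^2 - 72*c + s^2*(8*c + 72) + s*(c^2 - 36*c - 405) - 162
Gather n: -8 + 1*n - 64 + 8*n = 9*n - 72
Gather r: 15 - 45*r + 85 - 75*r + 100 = 200 - 120*r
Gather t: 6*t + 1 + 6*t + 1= 12*t + 2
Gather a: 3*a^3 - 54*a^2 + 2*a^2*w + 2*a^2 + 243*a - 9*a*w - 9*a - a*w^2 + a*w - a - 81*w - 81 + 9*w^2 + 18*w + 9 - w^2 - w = 3*a^3 + a^2*(2*w - 52) + a*(-w^2 - 8*w + 233) + 8*w^2 - 64*w - 72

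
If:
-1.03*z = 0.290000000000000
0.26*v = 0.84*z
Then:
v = -0.91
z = -0.28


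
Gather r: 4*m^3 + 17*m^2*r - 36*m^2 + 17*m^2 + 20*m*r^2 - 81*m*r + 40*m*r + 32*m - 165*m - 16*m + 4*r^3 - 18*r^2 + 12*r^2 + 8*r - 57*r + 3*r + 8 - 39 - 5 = 4*m^3 - 19*m^2 - 149*m + 4*r^3 + r^2*(20*m - 6) + r*(17*m^2 - 41*m - 46) - 36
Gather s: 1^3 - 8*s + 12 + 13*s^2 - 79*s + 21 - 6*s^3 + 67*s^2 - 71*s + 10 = -6*s^3 + 80*s^2 - 158*s + 44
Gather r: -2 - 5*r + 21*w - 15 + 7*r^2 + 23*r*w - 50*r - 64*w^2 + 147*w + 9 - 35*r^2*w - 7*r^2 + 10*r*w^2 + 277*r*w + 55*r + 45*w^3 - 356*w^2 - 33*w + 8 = -35*r^2*w + r*(10*w^2 + 300*w) + 45*w^3 - 420*w^2 + 135*w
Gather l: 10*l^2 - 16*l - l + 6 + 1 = 10*l^2 - 17*l + 7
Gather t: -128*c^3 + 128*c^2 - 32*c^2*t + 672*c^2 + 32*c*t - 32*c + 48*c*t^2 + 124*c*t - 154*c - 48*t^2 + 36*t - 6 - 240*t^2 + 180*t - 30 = -128*c^3 + 800*c^2 - 186*c + t^2*(48*c - 288) + t*(-32*c^2 + 156*c + 216) - 36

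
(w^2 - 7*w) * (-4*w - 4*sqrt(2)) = -4*w^3 - 4*sqrt(2)*w^2 + 28*w^2 + 28*sqrt(2)*w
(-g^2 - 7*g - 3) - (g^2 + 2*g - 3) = -2*g^2 - 9*g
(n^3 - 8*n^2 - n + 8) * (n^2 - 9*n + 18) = n^5 - 17*n^4 + 89*n^3 - 127*n^2 - 90*n + 144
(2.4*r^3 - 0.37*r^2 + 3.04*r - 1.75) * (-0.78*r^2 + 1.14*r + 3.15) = -1.872*r^5 + 3.0246*r^4 + 4.767*r^3 + 3.6651*r^2 + 7.581*r - 5.5125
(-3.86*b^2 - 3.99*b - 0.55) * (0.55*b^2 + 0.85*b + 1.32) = -2.123*b^4 - 5.4755*b^3 - 8.7892*b^2 - 5.7343*b - 0.726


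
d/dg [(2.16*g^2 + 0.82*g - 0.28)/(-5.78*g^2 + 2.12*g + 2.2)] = (9.3188*g^2 + 6.2672*g + 2.3976)/(33.4084*g^4 - 24.5072*g^3 - 20.9376*g^2 + 9.328*g + 4.84)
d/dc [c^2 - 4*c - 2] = 2*c - 4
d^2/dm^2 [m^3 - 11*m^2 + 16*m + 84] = 6*m - 22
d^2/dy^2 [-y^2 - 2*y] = -2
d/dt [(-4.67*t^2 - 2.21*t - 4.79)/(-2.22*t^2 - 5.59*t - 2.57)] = (21.1991*t^2 + 2.7362*t - 21.0964)/(4.9284*t^4 + 24.8196*t^3 + 42.6589*t^2 + 28.7326*t + 6.6049)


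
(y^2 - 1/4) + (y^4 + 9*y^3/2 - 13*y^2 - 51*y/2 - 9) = y^4 + 9*y^3/2 - 12*y^2 - 51*y/2 - 37/4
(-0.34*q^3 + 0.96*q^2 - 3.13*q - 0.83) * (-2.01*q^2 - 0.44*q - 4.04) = 0.6834*q^5 - 1.78*q^4 + 7.2425*q^3 - 0.832900000000001*q^2 + 13.0104*q + 3.3532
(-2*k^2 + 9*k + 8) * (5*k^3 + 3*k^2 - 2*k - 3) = -10*k^5 + 39*k^4 + 71*k^3 + 12*k^2 - 43*k - 24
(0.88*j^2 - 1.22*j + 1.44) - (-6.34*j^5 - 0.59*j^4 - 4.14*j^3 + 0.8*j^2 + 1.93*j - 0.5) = 6.34*j^5 + 0.59*j^4 + 4.14*j^3 + 0.08*j^2 - 3.15*j + 1.94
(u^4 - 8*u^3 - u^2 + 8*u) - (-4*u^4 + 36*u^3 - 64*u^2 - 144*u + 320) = 5*u^4 - 44*u^3 + 63*u^2 + 152*u - 320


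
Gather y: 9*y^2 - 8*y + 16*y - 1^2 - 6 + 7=9*y^2 + 8*y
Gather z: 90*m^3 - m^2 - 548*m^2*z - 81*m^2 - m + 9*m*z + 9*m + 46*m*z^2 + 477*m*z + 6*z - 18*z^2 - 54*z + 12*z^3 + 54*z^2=90*m^3 - 82*m^2 + 8*m + 12*z^3 + z^2*(46*m + 36) + z*(-548*m^2 + 486*m - 48)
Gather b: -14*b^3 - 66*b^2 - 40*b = -14*b^3 - 66*b^2 - 40*b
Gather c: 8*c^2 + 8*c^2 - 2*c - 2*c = 16*c^2 - 4*c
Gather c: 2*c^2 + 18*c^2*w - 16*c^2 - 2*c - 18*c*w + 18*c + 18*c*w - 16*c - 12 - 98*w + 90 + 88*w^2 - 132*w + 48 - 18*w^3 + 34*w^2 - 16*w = c^2*(18*w - 14) - 18*w^3 + 122*w^2 - 246*w + 126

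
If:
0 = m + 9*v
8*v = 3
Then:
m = -27/8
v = 3/8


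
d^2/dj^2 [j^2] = 2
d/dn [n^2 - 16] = 2*n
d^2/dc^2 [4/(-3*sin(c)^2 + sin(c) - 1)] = 4*(36*sin(c)^4 - 9*sin(c)^3 - 65*sin(c)^2 + 19*sin(c) + 4)/(3*sin(c)^2 - sin(c) + 1)^3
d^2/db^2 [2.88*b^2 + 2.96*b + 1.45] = 5.76000000000000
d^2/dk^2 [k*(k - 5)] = 2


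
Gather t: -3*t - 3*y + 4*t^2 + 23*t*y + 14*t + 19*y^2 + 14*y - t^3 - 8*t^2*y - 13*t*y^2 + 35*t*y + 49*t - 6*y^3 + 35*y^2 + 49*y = -t^3 + t^2*(4 - 8*y) + t*(-13*y^2 + 58*y + 60) - 6*y^3 + 54*y^2 + 60*y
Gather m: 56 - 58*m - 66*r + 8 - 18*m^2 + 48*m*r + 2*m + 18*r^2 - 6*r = -18*m^2 + m*(48*r - 56) + 18*r^2 - 72*r + 64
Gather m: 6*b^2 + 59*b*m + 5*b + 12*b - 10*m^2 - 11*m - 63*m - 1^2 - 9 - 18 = 6*b^2 + 17*b - 10*m^2 + m*(59*b - 74) - 28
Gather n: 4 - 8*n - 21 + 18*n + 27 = 10*n + 10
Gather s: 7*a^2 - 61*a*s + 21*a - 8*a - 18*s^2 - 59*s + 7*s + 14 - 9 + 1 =7*a^2 + 13*a - 18*s^2 + s*(-61*a - 52) + 6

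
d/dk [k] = 1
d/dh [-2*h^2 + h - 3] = 1 - 4*h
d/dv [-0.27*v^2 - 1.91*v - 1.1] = -0.54*v - 1.91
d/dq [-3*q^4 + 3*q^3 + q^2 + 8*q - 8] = -12*q^3 + 9*q^2 + 2*q + 8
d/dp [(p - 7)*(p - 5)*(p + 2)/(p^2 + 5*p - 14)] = (p^4 + 10*p^3 - 103*p^2 + 140*p - 504)/(p^4 + 10*p^3 - 3*p^2 - 140*p + 196)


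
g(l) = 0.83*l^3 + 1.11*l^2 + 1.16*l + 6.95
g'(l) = 2.49*l^2 + 2.22*l + 1.16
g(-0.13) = 6.82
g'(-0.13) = 0.91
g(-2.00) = 2.43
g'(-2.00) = 6.68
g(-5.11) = -80.74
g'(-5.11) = 54.83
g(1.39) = 12.94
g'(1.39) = 9.06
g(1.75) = 16.83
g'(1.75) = 12.67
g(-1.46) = 5.04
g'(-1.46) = 3.23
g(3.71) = 68.92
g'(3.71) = 43.67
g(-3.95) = -31.47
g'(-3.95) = 31.24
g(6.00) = 233.15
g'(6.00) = 104.12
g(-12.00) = -1281.37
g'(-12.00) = 333.08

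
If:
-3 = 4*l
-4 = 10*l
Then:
No Solution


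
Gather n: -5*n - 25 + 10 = -5*n - 15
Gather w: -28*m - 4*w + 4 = -28*m - 4*w + 4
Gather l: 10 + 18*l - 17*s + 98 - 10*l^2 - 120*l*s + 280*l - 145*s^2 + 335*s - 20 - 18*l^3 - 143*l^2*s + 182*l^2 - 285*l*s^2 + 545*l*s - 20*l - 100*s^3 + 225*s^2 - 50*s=-18*l^3 + l^2*(172 - 143*s) + l*(-285*s^2 + 425*s + 278) - 100*s^3 + 80*s^2 + 268*s + 88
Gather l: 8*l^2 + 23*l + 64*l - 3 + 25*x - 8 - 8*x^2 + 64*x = 8*l^2 + 87*l - 8*x^2 + 89*x - 11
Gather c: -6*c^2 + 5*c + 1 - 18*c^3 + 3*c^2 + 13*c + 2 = -18*c^3 - 3*c^2 + 18*c + 3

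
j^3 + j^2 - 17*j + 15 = (j - 3)*(j - 1)*(j + 5)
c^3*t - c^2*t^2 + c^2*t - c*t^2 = c*(c - t)*(c*t + t)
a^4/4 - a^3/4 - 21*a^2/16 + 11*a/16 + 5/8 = (a/4 + 1/2)*(a - 5/2)*(a - 1)*(a + 1/2)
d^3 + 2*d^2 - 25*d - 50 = (d - 5)*(d + 2)*(d + 5)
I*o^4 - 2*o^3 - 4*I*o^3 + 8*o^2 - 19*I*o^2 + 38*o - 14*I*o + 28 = (o - 7)*(o + 2)*(o + 2*I)*(I*o + I)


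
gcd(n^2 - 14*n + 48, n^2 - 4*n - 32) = n - 8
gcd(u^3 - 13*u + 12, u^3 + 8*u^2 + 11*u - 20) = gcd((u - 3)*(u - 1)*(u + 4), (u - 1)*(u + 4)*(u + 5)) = u^2 + 3*u - 4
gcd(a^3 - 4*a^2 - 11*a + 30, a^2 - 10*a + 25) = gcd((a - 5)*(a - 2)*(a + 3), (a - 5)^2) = a - 5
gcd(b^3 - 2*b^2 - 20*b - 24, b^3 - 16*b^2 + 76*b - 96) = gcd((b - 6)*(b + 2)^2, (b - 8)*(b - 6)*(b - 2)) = b - 6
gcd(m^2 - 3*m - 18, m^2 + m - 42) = m - 6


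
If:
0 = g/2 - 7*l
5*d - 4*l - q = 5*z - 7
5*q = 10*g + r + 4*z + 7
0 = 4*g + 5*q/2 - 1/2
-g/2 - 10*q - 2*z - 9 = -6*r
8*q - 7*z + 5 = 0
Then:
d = 106831/36715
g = -5006/3147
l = -2503/22029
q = 8639/3147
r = 22742/3147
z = 12121/3147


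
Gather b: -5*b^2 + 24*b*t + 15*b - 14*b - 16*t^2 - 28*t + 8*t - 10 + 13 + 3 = -5*b^2 + b*(24*t + 1) - 16*t^2 - 20*t + 6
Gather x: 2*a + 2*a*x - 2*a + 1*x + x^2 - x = 2*a*x + x^2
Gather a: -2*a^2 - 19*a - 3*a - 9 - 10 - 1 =-2*a^2 - 22*a - 20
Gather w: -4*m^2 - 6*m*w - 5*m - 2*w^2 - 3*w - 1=-4*m^2 - 5*m - 2*w^2 + w*(-6*m - 3) - 1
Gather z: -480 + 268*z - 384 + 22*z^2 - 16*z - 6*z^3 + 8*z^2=-6*z^3 + 30*z^2 + 252*z - 864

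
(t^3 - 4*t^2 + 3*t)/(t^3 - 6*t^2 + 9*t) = (t - 1)/(t - 3)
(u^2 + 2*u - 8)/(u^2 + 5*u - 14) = (u + 4)/(u + 7)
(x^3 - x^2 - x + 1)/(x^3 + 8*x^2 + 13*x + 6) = (x^2 - 2*x + 1)/(x^2 + 7*x + 6)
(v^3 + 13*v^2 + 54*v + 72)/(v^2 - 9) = (v^2 + 10*v + 24)/(v - 3)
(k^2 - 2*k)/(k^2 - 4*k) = (k - 2)/(k - 4)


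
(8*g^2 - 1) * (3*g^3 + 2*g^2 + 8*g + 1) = 24*g^5 + 16*g^4 + 61*g^3 + 6*g^2 - 8*g - 1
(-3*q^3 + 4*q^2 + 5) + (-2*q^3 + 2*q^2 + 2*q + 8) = -5*q^3 + 6*q^2 + 2*q + 13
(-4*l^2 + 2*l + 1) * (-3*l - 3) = 12*l^3 + 6*l^2 - 9*l - 3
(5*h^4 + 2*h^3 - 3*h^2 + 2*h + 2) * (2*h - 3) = 10*h^5 - 11*h^4 - 12*h^3 + 13*h^2 - 2*h - 6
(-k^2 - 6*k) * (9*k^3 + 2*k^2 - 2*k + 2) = -9*k^5 - 56*k^4 - 10*k^3 + 10*k^2 - 12*k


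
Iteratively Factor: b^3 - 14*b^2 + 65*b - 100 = (b - 5)*(b^2 - 9*b + 20) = (b - 5)*(b - 4)*(b - 5)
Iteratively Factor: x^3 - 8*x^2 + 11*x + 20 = (x - 4)*(x^2 - 4*x - 5) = (x - 5)*(x - 4)*(x + 1)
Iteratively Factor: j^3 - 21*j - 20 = (j - 5)*(j^2 + 5*j + 4) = (j - 5)*(j + 1)*(j + 4)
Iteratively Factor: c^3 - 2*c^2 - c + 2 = (c + 1)*(c^2 - 3*c + 2) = (c - 1)*(c + 1)*(c - 2)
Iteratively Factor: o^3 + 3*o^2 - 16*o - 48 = (o - 4)*(o^2 + 7*o + 12) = (o - 4)*(o + 4)*(o + 3)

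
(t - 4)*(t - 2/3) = t^2 - 14*t/3 + 8/3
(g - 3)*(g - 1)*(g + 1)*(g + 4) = g^4 + g^3 - 13*g^2 - g + 12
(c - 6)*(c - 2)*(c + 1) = c^3 - 7*c^2 + 4*c + 12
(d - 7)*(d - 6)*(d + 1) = d^3 - 12*d^2 + 29*d + 42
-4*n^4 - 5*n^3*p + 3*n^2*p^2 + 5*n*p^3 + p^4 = (-n + p)*(n + p)^2*(4*n + p)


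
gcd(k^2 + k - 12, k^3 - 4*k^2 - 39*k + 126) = k - 3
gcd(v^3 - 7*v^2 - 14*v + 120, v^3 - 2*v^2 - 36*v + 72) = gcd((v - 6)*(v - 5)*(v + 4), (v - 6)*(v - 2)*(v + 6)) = v - 6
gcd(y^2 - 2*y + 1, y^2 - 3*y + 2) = y - 1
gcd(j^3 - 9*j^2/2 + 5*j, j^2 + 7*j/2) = j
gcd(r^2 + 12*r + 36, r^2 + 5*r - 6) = r + 6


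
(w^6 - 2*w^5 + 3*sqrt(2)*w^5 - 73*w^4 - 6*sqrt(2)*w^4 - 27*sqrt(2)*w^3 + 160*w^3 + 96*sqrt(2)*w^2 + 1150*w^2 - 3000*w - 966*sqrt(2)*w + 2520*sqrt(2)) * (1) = w^6 - 2*w^5 + 3*sqrt(2)*w^5 - 73*w^4 - 6*sqrt(2)*w^4 - 27*sqrt(2)*w^3 + 160*w^3 + 96*sqrt(2)*w^2 + 1150*w^2 - 3000*w - 966*sqrt(2)*w + 2520*sqrt(2)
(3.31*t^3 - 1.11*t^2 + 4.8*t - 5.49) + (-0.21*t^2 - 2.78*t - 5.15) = 3.31*t^3 - 1.32*t^2 + 2.02*t - 10.64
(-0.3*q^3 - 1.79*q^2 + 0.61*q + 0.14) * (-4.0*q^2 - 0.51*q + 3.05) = 1.2*q^5 + 7.313*q^4 - 2.4421*q^3 - 6.3306*q^2 + 1.7891*q + 0.427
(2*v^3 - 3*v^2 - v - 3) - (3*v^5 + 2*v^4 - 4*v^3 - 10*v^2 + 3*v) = -3*v^5 - 2*v^4 + 6*v^3 + 7*v^2 - 4*v - 3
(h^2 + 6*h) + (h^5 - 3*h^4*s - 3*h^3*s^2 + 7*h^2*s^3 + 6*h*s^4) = h^5 - 3*h^4*s - 3*h^3*s^2 + 7*h^2*s^3 + h^2 + 6*h*s^4 + 6*h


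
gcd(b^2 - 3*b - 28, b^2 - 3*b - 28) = b^2 - 3*b - 28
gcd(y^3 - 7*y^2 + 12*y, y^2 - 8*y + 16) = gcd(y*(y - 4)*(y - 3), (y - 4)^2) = y - 4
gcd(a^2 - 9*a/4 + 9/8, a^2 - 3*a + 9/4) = a - 3/2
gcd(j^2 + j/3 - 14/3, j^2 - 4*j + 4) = j - 2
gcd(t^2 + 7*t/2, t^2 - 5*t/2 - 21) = t + 7/2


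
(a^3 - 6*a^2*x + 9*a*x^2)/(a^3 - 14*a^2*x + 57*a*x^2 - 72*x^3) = a/(a - 8*x)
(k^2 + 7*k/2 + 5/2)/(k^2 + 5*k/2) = (k + 1)/k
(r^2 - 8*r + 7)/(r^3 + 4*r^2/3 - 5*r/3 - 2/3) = 3*(r - 7)/(3*r^2 + 7*r + 2)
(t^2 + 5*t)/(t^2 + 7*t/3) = 3*(t + 5)/(3*t + 7)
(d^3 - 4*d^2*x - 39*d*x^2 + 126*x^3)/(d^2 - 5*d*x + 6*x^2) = (-d^2 + d*x + 42*x^2)/(-d + 2*x)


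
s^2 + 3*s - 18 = (s - 3)*(s + 6)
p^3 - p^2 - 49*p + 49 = (p - 7)*(p - 1)*(p + 7)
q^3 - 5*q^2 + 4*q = q*(q - 4)*(q - 1)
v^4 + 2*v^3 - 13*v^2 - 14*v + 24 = (v - 3)*(v - 1)*(v + 2)*(v + 4)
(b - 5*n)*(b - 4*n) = b^2 - 9*b*n + 20*n^2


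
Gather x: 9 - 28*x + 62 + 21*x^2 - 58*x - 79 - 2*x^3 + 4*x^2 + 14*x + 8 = -2*x^3 + 25*x^2 - 72*x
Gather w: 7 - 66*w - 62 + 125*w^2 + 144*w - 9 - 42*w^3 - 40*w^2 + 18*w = -42*w^3 + 85*w^2 + 96*w - 64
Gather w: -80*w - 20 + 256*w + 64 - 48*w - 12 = 128*w + 32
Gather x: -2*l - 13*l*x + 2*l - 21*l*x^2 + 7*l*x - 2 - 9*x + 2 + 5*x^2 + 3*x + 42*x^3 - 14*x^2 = 42*x^3 + x^2*(-21*l - 9) + x*(-6*l - 6)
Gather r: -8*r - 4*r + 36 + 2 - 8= 30 - 12*r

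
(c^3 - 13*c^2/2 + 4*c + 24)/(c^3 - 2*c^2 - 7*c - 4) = (c^2 - 5*c/2 - 6)/(c^2 + 2*c + 1)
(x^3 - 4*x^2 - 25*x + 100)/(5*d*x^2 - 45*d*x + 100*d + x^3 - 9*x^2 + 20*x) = (x + 5)/(5*d + x)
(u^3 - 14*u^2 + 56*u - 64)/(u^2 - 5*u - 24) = (u^2 - 6*u + 8)/(u + 3)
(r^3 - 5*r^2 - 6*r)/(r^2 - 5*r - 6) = r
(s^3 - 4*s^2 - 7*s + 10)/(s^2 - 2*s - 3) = (-s^3 + 4*s^2 + 7*s - 10)/(-s^2 + 2*s + 3)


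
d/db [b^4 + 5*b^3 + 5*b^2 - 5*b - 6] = 4*b^3 + 15*b^2 + 10*b - 5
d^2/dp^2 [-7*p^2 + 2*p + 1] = -14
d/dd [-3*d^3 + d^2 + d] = -9*d^2 + 2*d + 1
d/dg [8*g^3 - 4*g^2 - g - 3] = 24*g^2 - 8*g - 1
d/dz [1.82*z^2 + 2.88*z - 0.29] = 3.64*z + 2.88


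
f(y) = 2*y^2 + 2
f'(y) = 4*y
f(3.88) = 32.11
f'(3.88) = 15.52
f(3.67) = 28.94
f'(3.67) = 14.68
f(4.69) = 45.99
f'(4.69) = 18.76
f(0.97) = 3.88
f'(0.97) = 3.88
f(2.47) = 14.20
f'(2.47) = 9.88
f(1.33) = 5.54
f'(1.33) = 5.32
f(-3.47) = 26.08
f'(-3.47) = -13.88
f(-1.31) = 5.43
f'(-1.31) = -5.24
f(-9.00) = 164.00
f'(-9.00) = -36.00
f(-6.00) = 74.00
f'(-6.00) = -24.00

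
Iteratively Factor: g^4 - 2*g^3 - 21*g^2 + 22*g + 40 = (g - 5)*(g^3 + 3*g^2 - 6*g - 8) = (g - 5)*(g - 2)*(g^2 + 5*g + 4) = (g - 5)*(g - 2)*(g + 1)*(g + 4)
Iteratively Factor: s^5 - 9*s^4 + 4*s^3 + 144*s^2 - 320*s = (s)*(s^4 - 9*s^3 + 4*s^2 + 144*s - 320) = s*(s - 4)*(s^3 - 5*s^2 - 16*s + 80) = s*(s - 4)^2*(s^2 - s - 20) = s*(s - 4)^2*(s + 4)*(s - 5)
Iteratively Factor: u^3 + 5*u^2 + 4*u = (u)*(u^2 + 5*u + 4) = u*(u + 4)*(u + 1)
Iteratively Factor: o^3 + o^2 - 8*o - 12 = (o + 2)*(o^2 - o - 6) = (o + 2)^2*(o - 3)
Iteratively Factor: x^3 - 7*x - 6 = (x + 2)*(x^2 - 2*x - 3) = (x - 3)*(x + 2)*(x + 1)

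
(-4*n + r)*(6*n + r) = -24*n^2 + 2*n*r + r^2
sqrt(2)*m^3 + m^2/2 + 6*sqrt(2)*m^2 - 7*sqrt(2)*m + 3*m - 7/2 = (m - 1)*(m + 7)*(sqrt(2)*m + 1/2)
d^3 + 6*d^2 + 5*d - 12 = (d - 1)*(d + 3)*(d + 4)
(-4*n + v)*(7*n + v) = -28*n^2 + 3*n*v + v^2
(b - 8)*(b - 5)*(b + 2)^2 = b^4 - 9*b^3 - 8*b^2 + 108*b + 160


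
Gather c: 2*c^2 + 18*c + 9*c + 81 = 2*c^2 + 27*c + 81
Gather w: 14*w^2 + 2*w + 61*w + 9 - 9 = 14*w^2 + 63*w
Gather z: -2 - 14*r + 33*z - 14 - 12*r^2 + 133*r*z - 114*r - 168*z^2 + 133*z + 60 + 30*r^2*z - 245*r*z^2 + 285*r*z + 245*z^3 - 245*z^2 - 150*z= -12*r^2 - 128*r + 245*z^3 + z^2*(-245*r - 413) + z*(30*r^2 + 418*r + 16) + 44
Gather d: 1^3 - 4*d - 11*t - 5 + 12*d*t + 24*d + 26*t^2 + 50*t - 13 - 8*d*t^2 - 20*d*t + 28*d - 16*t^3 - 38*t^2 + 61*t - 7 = d*(-8*t^2 - 8*t + 48) - 16*t^3 - 12*t^2 + 100*t - 24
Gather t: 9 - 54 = -45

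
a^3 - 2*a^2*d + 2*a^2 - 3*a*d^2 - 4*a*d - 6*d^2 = (a + 2)*(a - 3*d)*(a + d)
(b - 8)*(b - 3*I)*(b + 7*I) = b^3 - 8*b^2 + 4*I*b^2 + 21*b - 32*I*b - 168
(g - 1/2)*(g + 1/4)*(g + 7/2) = g^3 + 13*g^2/4 - g - 7/16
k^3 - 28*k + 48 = (k - 4)*(k - 2)*(k + 6)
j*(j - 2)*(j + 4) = j^3 + 2*j^2 - 8*j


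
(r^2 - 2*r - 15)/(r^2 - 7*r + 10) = (r + 3)/(r - 2)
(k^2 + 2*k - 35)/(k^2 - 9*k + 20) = (k + 7)/(k - 4)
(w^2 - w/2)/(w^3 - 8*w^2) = (w - 1/2)/(w*(w - 8))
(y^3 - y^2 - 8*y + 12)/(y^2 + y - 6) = y - 2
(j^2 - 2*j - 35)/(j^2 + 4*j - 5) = (j - 7)/(j - 1)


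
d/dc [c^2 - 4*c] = 2*c - 4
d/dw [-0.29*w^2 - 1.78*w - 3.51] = -0.58*w - 1.78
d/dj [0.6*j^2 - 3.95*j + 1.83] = 1.2*j - 3.95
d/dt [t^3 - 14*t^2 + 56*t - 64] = 3*t^2 - 28*t + 56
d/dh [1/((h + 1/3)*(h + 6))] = 3*(-6*h - 19)/(9*h^4 + 114*h^3 + 397*h^2 + 228*h + 36)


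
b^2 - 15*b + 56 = (b - 8)*(b - 7)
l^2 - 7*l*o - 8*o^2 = (l - 8*o)*(l + o)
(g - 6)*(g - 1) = g^2 - 7*g + 6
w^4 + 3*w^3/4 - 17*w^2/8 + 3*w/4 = w*(w - 3/4)*(w - 1/2)*(w + 2)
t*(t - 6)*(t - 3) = t^3 - 9*t^2 + 18*t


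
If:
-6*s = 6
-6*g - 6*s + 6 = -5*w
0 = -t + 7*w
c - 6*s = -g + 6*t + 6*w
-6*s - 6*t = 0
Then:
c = -53/42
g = 89/42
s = -1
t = 1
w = 1/7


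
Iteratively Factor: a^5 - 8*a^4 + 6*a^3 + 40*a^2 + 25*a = (a + 1)*(a^4 - 9*a^3 + 15*a^2 + 25*a) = (a - 5)*(a + 1)*(a^3 - 4*a^2 - 5*a) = (a - 5)*(a + 1)^2*(a^2 - 5*a) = a*(a - 5)*(a + 1)^2*(a - 5)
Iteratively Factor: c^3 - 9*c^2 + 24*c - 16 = (c - 4)*(c^2 - 5*c + 4) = (c - 4)^2*(c - 1)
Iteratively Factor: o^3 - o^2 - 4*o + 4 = (o - 1)*(o^2 - 4) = (o - 2)*(o - 1)*(o + 2)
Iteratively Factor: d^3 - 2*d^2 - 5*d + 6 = (d - 3)*(d^2 + d - 2) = (d - 3)*(d - 1)*(d + 2)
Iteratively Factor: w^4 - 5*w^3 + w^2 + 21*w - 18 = (w + 2)*(w^3 - 7*w^2 + 15*w - 9) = (w - 1)*(w + 2)*(w^2 - 6*w + 9) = (w - 3)*(w - 1)*(w + 2)*(w - 3)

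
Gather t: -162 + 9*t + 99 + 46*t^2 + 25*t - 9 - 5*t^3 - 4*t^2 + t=-5*t^3 + 42*t^2 + 35*t - 72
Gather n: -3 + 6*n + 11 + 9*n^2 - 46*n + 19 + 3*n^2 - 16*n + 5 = 12*n^2 - 56*n + 32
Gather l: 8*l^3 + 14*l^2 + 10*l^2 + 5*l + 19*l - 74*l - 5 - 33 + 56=8*l^3 + 24*l^2 - 50*l + 18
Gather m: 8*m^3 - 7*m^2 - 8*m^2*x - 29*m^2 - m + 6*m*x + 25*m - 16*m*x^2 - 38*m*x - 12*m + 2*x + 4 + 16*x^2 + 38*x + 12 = 8*m^3 + m^2*(-8*x - 36) + m*(-16*x^2 - 32*x + 12) + 16*x^2 + 40*x + 16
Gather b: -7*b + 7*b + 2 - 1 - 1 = 0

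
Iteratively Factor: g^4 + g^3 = (g)*(g^3 + g^2) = g^2*(g^2 + g) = g^3*(g + 1)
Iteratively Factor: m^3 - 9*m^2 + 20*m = (m - 5)*(m^2 - 4*m) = (m - 5)*(m - 4)*(m)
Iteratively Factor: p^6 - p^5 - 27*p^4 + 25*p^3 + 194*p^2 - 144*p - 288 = (p + 1)*(p^5 - 2*p^4 - 25*p^3 + 50*p^2 + 144*p - 288) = (p - 2)*(p + 1)*(p^4 - 25*p^2 + 144) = (p - 4)*(p - 2)*(p + 1)*(p^3 + 4*p^2 - 9*p - 36) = (p - 4)*(p - 2)*(p + 1)*(p + 4)*(p^2 - 9) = (p - 4)*(p - 2)*(p + 1)*(p + 3)*(p + 4)*(p - 3)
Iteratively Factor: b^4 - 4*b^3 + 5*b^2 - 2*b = (b - 2)*(b^3 - 2*b^2 + b) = (b - 2)*(b - 1)*(b^2 - b) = (b - 2)*(b - 1)^2*(b)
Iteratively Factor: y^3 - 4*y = (y - 2)*(y^2 + 2*y) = y*(y - 2)*(y + 2)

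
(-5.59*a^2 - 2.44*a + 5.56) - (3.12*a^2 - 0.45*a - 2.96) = -8.71*a^2 - 1.99*a + 8.52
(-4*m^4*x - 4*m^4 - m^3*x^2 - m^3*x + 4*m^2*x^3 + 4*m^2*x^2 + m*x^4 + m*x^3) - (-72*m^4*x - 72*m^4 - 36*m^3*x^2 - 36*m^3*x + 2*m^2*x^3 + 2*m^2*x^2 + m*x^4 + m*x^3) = 68*m^4*x + 68*m^4 + 35*m^3*x^2 + 35*m^3*x + 2*m^2*x^3 + 2*m^2*x^2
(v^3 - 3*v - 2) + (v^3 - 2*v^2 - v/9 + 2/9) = 2*v^3 - 2*v^2 - 28*v/9 - 16/9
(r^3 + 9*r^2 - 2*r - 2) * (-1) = -r^3 - 9*r^2 + 2*r + 2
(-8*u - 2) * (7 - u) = 8*u^2 - 54*u - 14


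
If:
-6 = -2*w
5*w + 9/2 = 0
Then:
No Solution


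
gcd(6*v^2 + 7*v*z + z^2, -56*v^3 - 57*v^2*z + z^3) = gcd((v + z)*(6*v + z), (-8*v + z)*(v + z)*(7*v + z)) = v + z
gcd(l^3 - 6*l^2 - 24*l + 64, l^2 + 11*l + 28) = l + 4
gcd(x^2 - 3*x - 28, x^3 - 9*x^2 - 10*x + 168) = x^2 - 3*x - 28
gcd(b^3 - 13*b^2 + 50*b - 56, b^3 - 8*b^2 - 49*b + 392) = b - 7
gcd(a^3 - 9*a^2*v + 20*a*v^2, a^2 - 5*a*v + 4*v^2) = -a + 4*v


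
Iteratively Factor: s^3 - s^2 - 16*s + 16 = (s - 4)*(s^2 + 3*s - 4) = (s - 4)*(s + 4)*(s - 1)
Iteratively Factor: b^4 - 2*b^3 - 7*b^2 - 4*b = (b + 1)*(b^3 - 3*b^2 - 4*b) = (b - 4)*(b + 1)*(b^2 + b) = (b - 4)*(b + 1)^2*(b)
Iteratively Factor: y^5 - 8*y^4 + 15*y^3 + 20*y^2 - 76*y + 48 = (y + 2)*(y^4 - 10*y^3 + 35*y^2 - 50*y + 24) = (y - 3)*(y + 2)*(y^3 - 7*y^2 + 14*y - 8) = (y - 3)*(y - 1)*(y + 2)*(y^2 - 6*y + 8) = (y - 4)*(y - 3)*(y - 1)*(y + 2)*(y - 2)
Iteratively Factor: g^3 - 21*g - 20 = (g - 5)*(g^2 + 5*g + 4) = (g - 5)*(g + 1)*(g + 4)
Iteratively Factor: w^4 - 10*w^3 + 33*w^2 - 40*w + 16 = (w - 4)*(w^3 - 6*w^2 + 9*w - 4) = (w - 4)*(w - 1)*(w^2 - 5*w + 4) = (w - 4)*(w - 1)^2*(w - 4)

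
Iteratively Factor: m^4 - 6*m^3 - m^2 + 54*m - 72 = (m - 4)*(m^3 - 2*m^2 - 9*m + 18) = (m - 4)*(m + 3)*(m^2 - 5*m + 6) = (m - 4)*(m - 2)*(m + 3)*(m - 3)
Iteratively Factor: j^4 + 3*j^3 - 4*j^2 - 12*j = (j - 2)*(j^3 + 5*j^2 + 6*j) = (j - 2)*(j + 3)*(j^2 + 2*j) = (j - 2)*(j + 2)*(j + 3)*(j)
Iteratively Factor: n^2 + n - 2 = (n + 2)*(n - 1)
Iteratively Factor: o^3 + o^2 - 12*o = (o + 4)*(o^2 - 3*o) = o*(o + 4)*(o - 3)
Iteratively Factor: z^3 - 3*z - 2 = (z - 2)*(z^2 + 2*z + 1) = (z - 2)*(z + 1)*(z + 1)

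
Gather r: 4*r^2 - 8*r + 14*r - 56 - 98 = 4*r^2 + 6*r - 154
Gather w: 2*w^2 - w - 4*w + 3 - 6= 2*w^2 - 5*w - 3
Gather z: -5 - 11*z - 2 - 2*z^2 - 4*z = -2*z^2 - 15*z - 7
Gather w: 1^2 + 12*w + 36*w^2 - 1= 36*w^2 + 12*w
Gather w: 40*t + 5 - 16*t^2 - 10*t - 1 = -16*t^2 + 30*t + 4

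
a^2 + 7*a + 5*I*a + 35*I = (a + 7)*(a + 5*I)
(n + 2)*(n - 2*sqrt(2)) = n^2 - 2*sqrt(2)*n + 2*n - 4*sqrt(2)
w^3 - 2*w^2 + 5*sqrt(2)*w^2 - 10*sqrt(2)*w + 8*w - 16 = (w - 2)*(w + sqrt(2))*(w + 4*sqrt(2))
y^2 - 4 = (y - 2)*(y + 2)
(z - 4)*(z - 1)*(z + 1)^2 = z^4 - 3*z^3 - 5*z^2 + 3*z + 4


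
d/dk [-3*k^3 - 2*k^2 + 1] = k*(-9*k - 4)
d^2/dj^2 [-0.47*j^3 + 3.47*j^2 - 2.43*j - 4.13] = 6.94 - 2.82*j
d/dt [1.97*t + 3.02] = 1.97000000000000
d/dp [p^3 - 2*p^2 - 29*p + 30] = 3*p^2 - 4*p - 29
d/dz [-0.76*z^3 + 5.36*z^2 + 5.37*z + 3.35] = -2.28*z^2 + 10.72*z + 5.37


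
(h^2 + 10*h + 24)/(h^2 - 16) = (h + 6)/(h - 4)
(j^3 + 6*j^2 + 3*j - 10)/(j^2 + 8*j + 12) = (j^2 + 4*j - 5)/(j + 6)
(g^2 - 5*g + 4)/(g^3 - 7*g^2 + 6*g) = (g - 4)/(g*(g - 6))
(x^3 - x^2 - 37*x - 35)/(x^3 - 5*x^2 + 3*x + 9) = (x^2 - 2*x - 35)/(x^2 - 6*x + 9)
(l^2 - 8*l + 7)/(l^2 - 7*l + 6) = (l - 7)/(l - 6)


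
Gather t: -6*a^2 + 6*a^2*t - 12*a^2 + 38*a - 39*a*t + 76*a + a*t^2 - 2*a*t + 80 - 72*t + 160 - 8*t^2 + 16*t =-18*a^2 + 114*a + t^2*(a - 8) + t*(6*a^2 - 41*a - 56) + 240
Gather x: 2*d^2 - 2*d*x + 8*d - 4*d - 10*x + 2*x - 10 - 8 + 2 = 2*d^2 + 4*d + x*(-2*d - 8) - 16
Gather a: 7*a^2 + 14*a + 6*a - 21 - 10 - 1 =7*a^2 + 20*a - 32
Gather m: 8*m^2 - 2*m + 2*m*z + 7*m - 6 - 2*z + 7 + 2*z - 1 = 8*m^2 + m*(2*z + 5)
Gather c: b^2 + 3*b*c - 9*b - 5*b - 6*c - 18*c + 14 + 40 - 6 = b^2 - 14*b + c*(3*b - 24) + 48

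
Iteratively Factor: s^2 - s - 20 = (s - 5)*(s + 4)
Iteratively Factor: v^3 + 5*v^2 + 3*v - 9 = (v + 3)*(v^2 + 2*v - 3) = (v - 1)*(v + 3)*(v + 3)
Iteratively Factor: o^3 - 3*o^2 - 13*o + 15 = (o - 5)*(o^2 + 2*o - 3) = (o - 5)*(o + 3)*(o - 1)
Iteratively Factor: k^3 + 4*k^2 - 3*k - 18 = (k - 2)*(k^2 + 6*k + 9) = (k - 2)*(k + 3)*(k + 3)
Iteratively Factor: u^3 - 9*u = (u + 3)*(u^2 - 3*u) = (u - 3)*(u + 3)*(u)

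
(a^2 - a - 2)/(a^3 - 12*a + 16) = (a + 1)/(a^2 + 2*a - 8)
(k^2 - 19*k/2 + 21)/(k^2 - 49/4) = 2*(k - 6)/(2*k + 7)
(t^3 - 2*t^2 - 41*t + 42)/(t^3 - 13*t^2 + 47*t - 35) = (t + 6)/(t - 5)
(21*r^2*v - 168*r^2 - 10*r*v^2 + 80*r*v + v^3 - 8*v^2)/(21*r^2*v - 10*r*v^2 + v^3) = (v - 8)/v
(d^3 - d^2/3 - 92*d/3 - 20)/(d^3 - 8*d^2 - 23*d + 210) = (d + 2/3)/(d - 7)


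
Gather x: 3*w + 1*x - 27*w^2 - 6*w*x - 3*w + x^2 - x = -27*w^2 - 6*w*x + x^2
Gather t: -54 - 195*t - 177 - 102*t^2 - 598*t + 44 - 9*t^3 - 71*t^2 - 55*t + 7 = -9*t^3 - 173*t^2 - 848*t - 180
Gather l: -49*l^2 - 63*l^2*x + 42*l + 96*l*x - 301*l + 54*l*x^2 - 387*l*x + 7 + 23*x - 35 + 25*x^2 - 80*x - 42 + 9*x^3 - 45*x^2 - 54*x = l^2*(-63*x - 49) + l*(54*x^2 - 291*x - 259) + 9*x^3 - 20*x^2 - 111*x - 70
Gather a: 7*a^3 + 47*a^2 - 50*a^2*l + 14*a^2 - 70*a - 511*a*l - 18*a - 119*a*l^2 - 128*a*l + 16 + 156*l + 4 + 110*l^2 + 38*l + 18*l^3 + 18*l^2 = 7*a^3 + a^2*(61 - 50*l) + a*(-119*l^2 - 639*l - 88) + 18*l^3 + 128*l^2 + 194*l + 20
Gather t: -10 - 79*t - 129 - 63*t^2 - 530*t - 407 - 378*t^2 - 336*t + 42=-441*t^2 - 945*t - 504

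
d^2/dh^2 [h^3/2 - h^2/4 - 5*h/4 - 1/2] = 3*h - 1/2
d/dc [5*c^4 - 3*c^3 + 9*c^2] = c*(20*c^2 - 9*c + 18)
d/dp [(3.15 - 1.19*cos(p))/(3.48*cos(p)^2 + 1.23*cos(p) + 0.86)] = (-4.1412*cos(p)^2 + 21.924*cos(p) + 4.8979)*sin(p)/(12.1104*cos(p)^4 + 8.5608*cos(p)^3 + 7.4985*cos(p)^2 + 2.1156*cos(p) + 0.7396)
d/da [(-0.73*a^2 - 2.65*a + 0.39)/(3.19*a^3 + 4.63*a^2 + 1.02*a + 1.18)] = (2.3287*a^4 + 16.907*a^3 + 7.7926*a^2 - 5.3342*a - 3.5248)/(10.1761*a^6 + 29.5394*a^5 + 27.9445*a^4 + 16.9736*a^3 + 11.9672*a^2 + 2.4072*a + 1.3924)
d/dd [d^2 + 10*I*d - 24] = 2*d + 10*I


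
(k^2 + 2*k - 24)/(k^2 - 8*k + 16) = (k + 6)/(k - 4)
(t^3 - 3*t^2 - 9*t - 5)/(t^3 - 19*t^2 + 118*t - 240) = (t^2 + 2*t + 1)/(t^2 - 14*t + 48)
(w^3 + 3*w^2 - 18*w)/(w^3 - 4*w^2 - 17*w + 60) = w*(w + 6)/(w^2 - w - 20)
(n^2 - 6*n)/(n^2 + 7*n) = (n - 6)/(n + 7)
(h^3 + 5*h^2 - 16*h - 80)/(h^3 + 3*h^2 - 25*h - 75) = (h^2 - 16)/(h^2 - 2*h - 15)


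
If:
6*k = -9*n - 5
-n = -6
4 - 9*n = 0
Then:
No Solution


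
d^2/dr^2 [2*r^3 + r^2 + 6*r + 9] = 12*r + 2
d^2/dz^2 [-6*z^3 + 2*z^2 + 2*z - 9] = 4 - 36*z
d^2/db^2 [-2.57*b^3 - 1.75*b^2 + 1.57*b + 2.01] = -15.42*b - 3.5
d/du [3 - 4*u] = -4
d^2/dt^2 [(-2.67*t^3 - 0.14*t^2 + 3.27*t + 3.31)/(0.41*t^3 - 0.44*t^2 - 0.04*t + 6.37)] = (-1.77635683940025e-15*t^7 - 1.010404*t^6 + 3.035394*t^5 + 86.802576*t^4 - 18.03222*t^3 - 97.236372*t^2 - 646.569828*t + 8.869988)/(0.068921*t^9 - 0.221892*t^8 + 0.217956*t^7 + 3.170503*t^6 - 6.916152*t^5 + 3.070776*t^4 + 50.582195*t^3 - 53.530932*t^2 - 4.869228*t + 258.474853)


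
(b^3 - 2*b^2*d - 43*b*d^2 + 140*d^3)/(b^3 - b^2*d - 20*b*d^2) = (b^2 + 3*b*d - 28*d^2)/(b*(b + 4*d))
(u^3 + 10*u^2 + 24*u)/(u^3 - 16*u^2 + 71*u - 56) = u*(u^2 + 10*u + 24)/(u^3 - 16*u^2 + 71*u - 56)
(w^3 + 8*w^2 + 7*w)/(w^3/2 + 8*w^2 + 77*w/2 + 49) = 2*w*(w + 1)/(w^2 + 9*w + 14)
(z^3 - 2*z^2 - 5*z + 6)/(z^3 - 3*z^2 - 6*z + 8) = (z - 3)/(z - 4)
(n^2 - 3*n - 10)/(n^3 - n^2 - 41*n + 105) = (n + 2)/(n^2 + 4*n - 21)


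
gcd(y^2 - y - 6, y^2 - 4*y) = 1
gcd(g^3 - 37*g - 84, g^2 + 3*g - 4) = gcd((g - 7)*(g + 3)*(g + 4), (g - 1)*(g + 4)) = g + 4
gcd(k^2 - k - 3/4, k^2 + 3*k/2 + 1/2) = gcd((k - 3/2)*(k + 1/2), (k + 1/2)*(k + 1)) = k + 1/2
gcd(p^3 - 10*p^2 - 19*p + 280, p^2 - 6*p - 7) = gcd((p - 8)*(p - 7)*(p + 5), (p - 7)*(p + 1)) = p - 7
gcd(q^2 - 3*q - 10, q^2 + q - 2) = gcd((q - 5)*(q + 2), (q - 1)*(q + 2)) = q + 2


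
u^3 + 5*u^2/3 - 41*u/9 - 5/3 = (u - 5/3)*(u + 1/3)*(u + 3)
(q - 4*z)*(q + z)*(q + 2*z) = q^3 - q^2*z - 10*q*z^2 - 8*z^3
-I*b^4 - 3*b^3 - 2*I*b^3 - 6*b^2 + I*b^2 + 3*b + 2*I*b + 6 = (b + 1)*(b + 2)*(b - 3*I)*(-I*b + I)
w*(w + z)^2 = w^3 + 2*w^2*z + w*z^2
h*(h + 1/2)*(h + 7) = h^3 + 15*h^2/2 + 7*h/2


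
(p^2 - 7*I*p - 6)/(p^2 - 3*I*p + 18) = (p - I)/(p + 3*I)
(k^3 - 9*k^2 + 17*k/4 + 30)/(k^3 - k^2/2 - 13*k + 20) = (k^2 - 13*k/2 - 12)/(k^2 + 2*k - 8)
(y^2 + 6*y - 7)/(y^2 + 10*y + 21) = (y - 1)/(y + 3)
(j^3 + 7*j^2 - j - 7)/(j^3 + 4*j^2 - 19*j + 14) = (j + 1)/(j - 2)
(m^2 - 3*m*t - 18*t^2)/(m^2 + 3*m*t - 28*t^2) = (m^2 - 3*m*t - 18*t^2)/(m^2 + 3*m*t - 28*t^2)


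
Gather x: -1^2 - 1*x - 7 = -x - 8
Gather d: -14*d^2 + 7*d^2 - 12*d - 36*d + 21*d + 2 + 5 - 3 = -7*d^2 - 27*d + 4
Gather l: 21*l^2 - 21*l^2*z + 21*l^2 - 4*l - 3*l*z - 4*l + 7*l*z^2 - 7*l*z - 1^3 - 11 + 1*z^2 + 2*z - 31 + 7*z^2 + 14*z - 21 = l^2*(42 - 21*z) + l*(7*z^2 - 10*z - 8) + 8*z^2 + 16*z - 64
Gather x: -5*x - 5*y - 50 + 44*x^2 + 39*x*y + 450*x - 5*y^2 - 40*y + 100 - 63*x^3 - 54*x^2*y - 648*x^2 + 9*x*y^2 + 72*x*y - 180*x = -63*x^3 + x^2*(-54*y - 604) + x*(9*y^2 + 111*y + 265) - 5*y^2 - 45*y + 50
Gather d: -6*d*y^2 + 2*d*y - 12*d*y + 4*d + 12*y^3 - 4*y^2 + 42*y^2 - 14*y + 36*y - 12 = d*(-6*y^2 - 10*y + 4) + 12*y^3 + 38*y^2 + 22*y - 12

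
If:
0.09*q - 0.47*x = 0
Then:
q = 5.22222222222222*x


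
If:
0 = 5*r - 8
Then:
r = 8/5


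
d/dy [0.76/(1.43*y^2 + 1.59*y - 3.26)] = (-2.1736*y - 1.2084)/(1.43*y^2 + 1.59*y - 3.26)^2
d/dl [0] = 0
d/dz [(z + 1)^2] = 2*z + 2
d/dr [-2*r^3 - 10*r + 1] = -6*r^2 - 10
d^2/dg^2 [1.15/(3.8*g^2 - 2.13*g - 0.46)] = (33.212*g^2 - 18.6162*g - 1.15*(7.6*g - 2.13)*(15.2*g - 4.26) - 4.0204)/(-3.8*g^2 + 2.13*g + 0.46)^3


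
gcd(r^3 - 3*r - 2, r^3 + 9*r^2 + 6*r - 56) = r - 2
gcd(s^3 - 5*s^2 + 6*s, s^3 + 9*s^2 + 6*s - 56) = s - 2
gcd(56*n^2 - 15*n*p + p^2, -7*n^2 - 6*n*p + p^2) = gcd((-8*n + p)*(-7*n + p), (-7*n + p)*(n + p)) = -7*n + p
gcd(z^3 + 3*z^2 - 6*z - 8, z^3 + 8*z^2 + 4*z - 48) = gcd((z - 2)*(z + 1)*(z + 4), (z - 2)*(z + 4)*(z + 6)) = z^2 + 2*z - 8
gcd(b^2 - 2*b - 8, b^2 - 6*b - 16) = b + 2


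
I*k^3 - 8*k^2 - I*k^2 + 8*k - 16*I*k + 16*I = (k + 4*I)^2*(I*k - I)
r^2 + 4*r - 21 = (r - 3)*(r + 7)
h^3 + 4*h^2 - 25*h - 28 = (h - 4)*(h + 1)*(h + 7)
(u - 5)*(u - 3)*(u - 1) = u^3 - 9*u^2 + 23*u - 15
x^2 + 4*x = x*(x + 4)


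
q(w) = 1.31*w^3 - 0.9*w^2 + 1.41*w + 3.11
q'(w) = 3.93*w^2 - 1.8*w + 1.41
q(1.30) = 6.30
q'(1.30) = 5.71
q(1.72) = 9.54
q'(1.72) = 9.94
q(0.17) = 3.33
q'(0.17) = 1.22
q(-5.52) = -252.43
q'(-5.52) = 131.09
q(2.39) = 19.22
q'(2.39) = 19.56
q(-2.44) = -24.72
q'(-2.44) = 29.20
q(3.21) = 41.69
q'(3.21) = 36.13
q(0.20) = 3.37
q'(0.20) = 1.21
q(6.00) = 262.13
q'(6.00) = 132.09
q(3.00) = 34.61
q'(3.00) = 31.38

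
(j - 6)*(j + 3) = j^2 - 3*j - 18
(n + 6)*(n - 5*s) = n^2 - 5*n*s + 6*n - 30*s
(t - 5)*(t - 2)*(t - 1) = t^3 - 8*t^2 + 17*t - 10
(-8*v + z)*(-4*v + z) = 32*v^2 - 12*v*z + z^2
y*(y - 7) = y^2 - 7*y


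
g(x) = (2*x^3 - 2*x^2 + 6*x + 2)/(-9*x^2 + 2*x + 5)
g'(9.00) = -0.21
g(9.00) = -1.92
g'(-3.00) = -0.15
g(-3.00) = 1.07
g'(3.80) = -0.15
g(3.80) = -0.90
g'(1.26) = 3.14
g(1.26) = -1.53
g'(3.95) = -0.16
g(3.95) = -0.92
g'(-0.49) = 10.24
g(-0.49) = -0.89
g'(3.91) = -0.16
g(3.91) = -0.92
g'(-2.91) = -0.14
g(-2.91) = 1.06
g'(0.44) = 2.84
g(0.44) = 1.07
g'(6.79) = -0.20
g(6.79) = -1.45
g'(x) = (18*x - 2)*(2*x^3 - 2*x^2 + 6*x + 2)/(-9*x^2 + 2*x + 5)^2 + (6*x^2 - 4*x + 6)/(-9*x^2 + 2*x + 5) = 2*(-9*x^4 + 4*x^3 + 40*x^2 + 8*x + 13)/(81*x^4 - 36*x^3 - 86*x^2 + 20*x + 25)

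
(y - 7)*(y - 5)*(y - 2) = y^3 - 14*y^2 + 59*y - 70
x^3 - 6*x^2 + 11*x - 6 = (x - 3)*(x - 2)*(x - 1)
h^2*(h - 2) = h^3 - 2*h^2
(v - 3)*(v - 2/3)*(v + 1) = v^3 - 8*v^2/3 - 5*v/3 + 2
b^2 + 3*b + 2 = (b + 1)*(b + 2)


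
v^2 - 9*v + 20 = (v - 5)*(v - 4)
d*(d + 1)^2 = d^3 + 2*d^2 + d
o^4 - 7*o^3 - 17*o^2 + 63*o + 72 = (o - 8)*(o - 3)*(o + 1)*(o + 3)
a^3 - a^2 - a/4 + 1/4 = (a - 1)*(a - 1/2)*(a + 1/2)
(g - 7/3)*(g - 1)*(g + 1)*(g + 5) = g^4 + 8*g^3/3 - 38*g^2/3 - 8*g/3 + 35/3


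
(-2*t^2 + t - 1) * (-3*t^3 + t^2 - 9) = 6*t^5 - 5*t^4 + 4*t^3 + 17*t^2 - 9*t + 9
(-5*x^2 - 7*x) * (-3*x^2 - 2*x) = 15*x^4 + 31*x^3 + 14*x^2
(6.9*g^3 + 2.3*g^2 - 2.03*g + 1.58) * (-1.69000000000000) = -11.661*g^3 - 3.887*g^2 + 3.4307*g - 2.6702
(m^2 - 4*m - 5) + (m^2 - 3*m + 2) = 2*m^2 - 7*m - 3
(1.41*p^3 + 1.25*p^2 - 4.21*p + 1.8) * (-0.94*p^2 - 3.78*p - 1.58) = -1.3254*p^5 - 6.5048*p^4 - 2.9954*p^3 + 12.2468*p^2 - 0.152199999999999*p - 2.844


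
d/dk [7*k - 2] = 7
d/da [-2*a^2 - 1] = -4*a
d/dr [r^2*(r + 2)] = r*(3*r + 4)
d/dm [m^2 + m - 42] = 2*m + 1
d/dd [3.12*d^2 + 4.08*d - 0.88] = 6.24*d + 4.08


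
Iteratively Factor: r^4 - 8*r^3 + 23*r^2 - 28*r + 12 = (r - 1)*(r^3 - 7*r^2 + 16*r - 12) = (r - 3)*(r - 1)*(r^2 - 4*r + 4) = (r - 3)*(r - 2)*(r - 1)*(r - 2)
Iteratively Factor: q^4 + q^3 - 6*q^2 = (q - 2)*(q^3 + 3*q^2) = q*(q - 2)*(q^2 + 3*q) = q^2*(q - 2)*(q + 3)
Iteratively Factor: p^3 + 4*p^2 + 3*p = (p)*(p^2 + 4*p + 3) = p*(p + 1)*(p + 3)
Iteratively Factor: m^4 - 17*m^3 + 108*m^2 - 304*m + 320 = (m - 4)*(m^3 - 13*m^2 + 56*m - 80) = (m - 4)^2*(m^2 - 9*m + 20) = (m - 4)^3*(m - 5)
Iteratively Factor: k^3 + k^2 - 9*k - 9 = (k + 1)*(k^2 - 9) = (k + 1)*(k + 3)*(k - 3)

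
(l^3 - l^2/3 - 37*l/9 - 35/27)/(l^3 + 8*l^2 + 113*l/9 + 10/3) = (l - 7/3)/(l + 6)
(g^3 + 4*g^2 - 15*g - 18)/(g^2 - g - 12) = (-g^3 - 4*g^2 + 15*g + 18)/(-g^2 + g + 12)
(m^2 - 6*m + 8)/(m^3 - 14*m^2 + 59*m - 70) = (m - 4)/(m^2 - 12*m + 35)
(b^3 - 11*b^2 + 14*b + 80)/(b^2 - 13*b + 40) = b + 2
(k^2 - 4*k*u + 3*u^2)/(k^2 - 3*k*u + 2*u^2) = (-k + 3*u)/(-k + 2*u)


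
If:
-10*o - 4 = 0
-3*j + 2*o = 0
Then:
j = -4/15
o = -2/5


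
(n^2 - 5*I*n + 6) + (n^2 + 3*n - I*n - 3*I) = 2*n^2 + 3*n - 6*I*n + 6 - 3*I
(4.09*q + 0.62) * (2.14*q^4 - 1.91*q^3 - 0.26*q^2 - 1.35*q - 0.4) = 8.7526*q^5 - 6.4851*q^4 - 2.2476*q^3 - 5.6827*q^2 - 2.473*q - 0.248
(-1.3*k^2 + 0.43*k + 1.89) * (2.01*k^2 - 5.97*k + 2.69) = -2.613*k^4 + 8.6253*k^3 - 2.2652*k^2 - 10.1266*k + 5.0841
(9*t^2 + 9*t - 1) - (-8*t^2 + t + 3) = 17*t^2 + 8*t - 4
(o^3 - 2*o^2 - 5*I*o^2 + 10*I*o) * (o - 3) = o^4 - 5*o^3 - 5*I*o^3 + 6*o^2 + 25*I*o^2 - 30*I*o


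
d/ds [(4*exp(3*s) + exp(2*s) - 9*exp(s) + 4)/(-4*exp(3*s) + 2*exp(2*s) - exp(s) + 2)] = (12*exp(4*s) - 80*exp(3*s) + 89*exp(2*s) - 12*exp(s) - 14)*exp(s)/(16*exp(6*s) - 16*exp(5*s) + 12*exp(4*s) - 20*exp(3*s) + 9*exp(2*s) - 4*exp(s) + 4)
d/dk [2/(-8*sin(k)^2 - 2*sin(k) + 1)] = 4*(8*sin(k) + 1)*cos(k)/(8*sin(k)^2 + 2*sin(k) - 1)^2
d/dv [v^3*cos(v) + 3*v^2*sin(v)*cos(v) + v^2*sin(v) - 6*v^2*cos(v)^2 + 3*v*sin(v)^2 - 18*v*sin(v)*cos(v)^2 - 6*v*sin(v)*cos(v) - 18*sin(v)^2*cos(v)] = -v^3*sin(v) + 6*v^2*sin(2*v) + 4*v^2*cos(v) + 3*v^2*cos(2*v) + 2*v*sin(v) + 6*v*sin(2*v) - 9*v*cos(v)/2 - 12*v*cos(2*v) - 27*v*cos(3*v)/2 - 6*v - 3*sin(2*v) - 18*sin(3*v) - 3*cos(2*v)/2 + 3/2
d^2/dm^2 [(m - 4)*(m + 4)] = 2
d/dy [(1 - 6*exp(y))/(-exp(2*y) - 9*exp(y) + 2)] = (-6*exp(2*y) + 2*exp(y) - 3)*exp(y)/(exp(4*y) + 18*exp(3*y) + 77*exp(2*y) - 36*exp(y) + 4)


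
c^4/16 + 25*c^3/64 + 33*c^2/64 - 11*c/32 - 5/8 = (c/4 + 1/2)*(c/4 + 1)*(c - 1)*(c + 5/4)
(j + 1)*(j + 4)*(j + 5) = j^3 + 10*j^2 + 29*j + 20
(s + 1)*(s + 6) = s^2 + 7*s + 6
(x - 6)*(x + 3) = x^2 - 3*x - 18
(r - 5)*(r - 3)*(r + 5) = r^3 - 3*r^2 - 25*r + 75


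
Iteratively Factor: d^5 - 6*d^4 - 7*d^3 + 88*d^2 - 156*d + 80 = (d + 4)*(d^4 - 10*d^3 + 33*d^2 - 44*d + 20) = (d - 2)*(d + 4)*(d^3 - 8*d^2 + 17*d - 10) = (d - 5)*(d - 2)*(d + 4)*(d^2 - 3*d + 2) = (d - 5)*(d - 2)^2*(d + 4)*(d - 1)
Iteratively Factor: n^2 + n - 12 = (n - 3)*(n + 4)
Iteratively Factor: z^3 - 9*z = (z)*(z^2 - 9) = z*(z + 3)*(z - 3)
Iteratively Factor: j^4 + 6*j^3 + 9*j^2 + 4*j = (j)*(j^3 + 6*j^2 + 9*j + 4) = j*(j + 1)*(j^2 + 5*j + 4) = j*(j + 1)*(j + 4)*(j + 1)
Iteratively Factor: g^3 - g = (g)*(g^2 - 1) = g*(g - 1)*(g + 1)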